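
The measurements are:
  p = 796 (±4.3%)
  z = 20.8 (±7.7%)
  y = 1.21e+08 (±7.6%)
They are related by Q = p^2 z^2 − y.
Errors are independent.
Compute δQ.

Let w = p^2·z^2 = 2.74e+08. δw/w = √((2·δp/p)² + (2·δz/z)²) = √(0.00740 + 0.0237) = 0.176, so δw = 4.84e+07.
Q = w − y: δQ = √(δw² + δy²) = √(2.34e+15 + 8.46e+13) = 4.92e+07

4.92e+07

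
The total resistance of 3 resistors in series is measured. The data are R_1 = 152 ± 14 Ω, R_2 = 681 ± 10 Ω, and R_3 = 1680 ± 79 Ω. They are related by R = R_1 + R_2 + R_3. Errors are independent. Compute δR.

80.9 Ω

Each term contributes (cᵢ δxᵢ)² to (δR)²:
  (δR_1)² = 196;  (δR_2)² = 100;  (δR_3)² = 6240
δR = √(6540) = 80.9 Ω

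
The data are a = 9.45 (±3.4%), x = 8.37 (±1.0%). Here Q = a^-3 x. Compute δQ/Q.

For a monomial Q ∝ a^-3, x, fractional errors add in quadrature:
  (-3·δa/a)² = (-3×0.0340)² = 0.0104;  (1·δx/x)² = (1×0.0100)² = 0.000100
δQ/Q = √(0.0105) = 0.102

0.102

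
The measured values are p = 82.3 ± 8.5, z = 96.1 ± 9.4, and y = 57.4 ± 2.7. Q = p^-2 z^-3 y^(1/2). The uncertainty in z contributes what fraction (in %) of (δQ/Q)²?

(δQ/Q)² = (-2·δp/p)² + (-3·δz/z)² + (½·δy/y)²
  p term: (-2×0.103)² = 0.0427
  z term: (-3×0.0978)² = 0.0861
  y term: (0.5×0.0470)² = 0.000553
Total = 0.129. Share from z = 0.0861/0.129 = 0.666.

66.6%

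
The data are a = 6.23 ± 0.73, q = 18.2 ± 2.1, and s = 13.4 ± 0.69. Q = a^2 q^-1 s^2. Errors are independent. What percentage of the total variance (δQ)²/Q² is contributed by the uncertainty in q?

16.9%

(δQ/Q)² = (2·δa/a)² + (-1·δq/q)² + (2·δs/s)²
  a term: (2×0.117)² = 0.0549
  q term: (-1×0.115)² = 0.0133
  s term: (2×0.0515)² = 0.0106
Total = 0.0788. Share from q = 0.0133/0.0788 = 0.169.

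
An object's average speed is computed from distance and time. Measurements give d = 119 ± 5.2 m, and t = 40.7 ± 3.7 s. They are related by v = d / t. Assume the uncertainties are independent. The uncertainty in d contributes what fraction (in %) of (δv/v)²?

18.8%

(δv/v)² = (1·δd/d)² + (-1·δt/t)²
  d term: (1×0.0437)² = 0.00191
  t term: (-1×0.0909)² = 0.00826
Total = 0.0102. Share from d = 0.00191/0.0102 = 0.188.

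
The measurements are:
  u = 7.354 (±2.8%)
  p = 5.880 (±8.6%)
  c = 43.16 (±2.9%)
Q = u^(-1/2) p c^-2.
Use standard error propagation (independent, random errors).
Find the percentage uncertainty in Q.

10.5%

Q is a product of powers, so relative uncertainties combine in quadrature:
  (−½·δu/u)² = (-0.5×0.0280)² = 0.000196;  (1·δp/p)² = (1×0.0860)² = 0.00740;  (-2·δc/c)² = (-2×0.0290)² = 0.00336
δQ/Q = √(0.0110) = 0.105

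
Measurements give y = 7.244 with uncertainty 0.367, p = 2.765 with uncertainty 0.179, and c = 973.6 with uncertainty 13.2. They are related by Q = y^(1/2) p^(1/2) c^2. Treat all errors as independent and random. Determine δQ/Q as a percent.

4.92%

Q is a product of powers, so relative uncertainties combine in quadrature:
  (½·δy/y)² = (0.5×0.0507)² = 0.000642;  (½·δp/p)² = (0.5×0.0647)² = 0.00105;  (2·δc/c)² = (2×0.0136)² = 0.000735
δQ/Q = √(0.00242) = 0.0492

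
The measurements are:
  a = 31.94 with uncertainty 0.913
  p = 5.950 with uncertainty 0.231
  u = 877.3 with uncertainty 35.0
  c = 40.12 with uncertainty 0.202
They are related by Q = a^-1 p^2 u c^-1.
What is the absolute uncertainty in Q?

2.23

Since Q is a product/quotient, work with relative uncertainties:
  (-1·δa/a)² = (-1×0.0286)² = 0.000817;  (2·δp/p)² = (2×0.0388)² = 0.00603;  (1·δu/u)² = (1×0.0399)² = 0.00159;  (-1·δc/c)² = (-1×0.00503)² = 2.54e-05
δQ/Q = √(0.00846) = 0.0920
Q = 24.24, so δQ = 0.0920 × 24.24 = 2.23.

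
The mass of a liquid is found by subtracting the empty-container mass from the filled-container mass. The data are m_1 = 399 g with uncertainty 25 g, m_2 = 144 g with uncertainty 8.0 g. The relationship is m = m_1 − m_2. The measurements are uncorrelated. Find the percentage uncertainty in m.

10.3%

Sums and differences: (δm)² = Σ (cᵢ δxᵢ)².
  (δm_1)² = 625;  (δm_2)² = 64.0
δm = √(689) = 26.2 g
m = 255 g, so δm/m = 26.2/255 = 0.103.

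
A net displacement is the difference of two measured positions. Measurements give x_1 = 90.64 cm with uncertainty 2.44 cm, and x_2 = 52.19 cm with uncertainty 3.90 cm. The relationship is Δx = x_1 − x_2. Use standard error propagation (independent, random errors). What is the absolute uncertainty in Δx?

4.60 cm

Absolute uncertainties add in quadrature for a linear combination:
  (δx_1)² = 5.95;  (δx_2)² = 15.2
δΔx = √(21.2) = 4.60 cm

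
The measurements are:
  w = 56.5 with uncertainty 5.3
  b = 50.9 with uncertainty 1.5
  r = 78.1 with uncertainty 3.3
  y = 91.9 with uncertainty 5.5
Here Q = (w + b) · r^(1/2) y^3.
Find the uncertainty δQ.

Let u = w + b = 107. δu = √(δw² + δb²) = √(28.1 + 2.25) = 5.51, so δu/u = 0.0513.
Q is then a monomial in u, r, y:
δQ/Q = √((δu/u)² + (½·δr/r)² + (3·δy/y)²) = √(0.00263 + 0.000446 + 0.0322) = 0.188
Q = 7.37e+08, so δQ = 0.188 × 7.37e+08 = 1.38e+08.

1.38e+08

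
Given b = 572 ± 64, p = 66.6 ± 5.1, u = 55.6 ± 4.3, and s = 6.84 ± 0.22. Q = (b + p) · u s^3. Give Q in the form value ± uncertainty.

(1.14 ± 0.181) × 10^7

Let w = b + p = 639. δw = √(δb² + δp²) = √(4100 + 26.0) = 64.2, so δw/w = 0.101.
Q is then a monomial in w, u, s:
δQ/Q = √((δw/w)² + (1·δu/u)² + (3·δs/s)²) = √(0.0101 + 0.00598 + 0.00931) = 0.159
Q = 1.14e+07, so δQ = 0.159 × 1.14e+07 = 1.81e+06.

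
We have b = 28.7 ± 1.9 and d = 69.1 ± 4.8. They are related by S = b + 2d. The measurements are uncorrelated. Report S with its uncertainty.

Each term contributes (cᵢ δxᵢ)² to (δS)²:
  (δb)² = 3.61;  (2·δd)² = 92.2
δS = √(95.8) = 9.79
S = 167.

167 ± 9.79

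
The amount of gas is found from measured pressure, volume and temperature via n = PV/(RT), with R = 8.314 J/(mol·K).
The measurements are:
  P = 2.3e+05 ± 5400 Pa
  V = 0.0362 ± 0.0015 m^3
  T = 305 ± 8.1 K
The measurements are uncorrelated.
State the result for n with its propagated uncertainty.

Products/powers → add relative errors in quadrature, weighted by exponent:
  (1·δP/P)² = (1×0.0235)² = 0.000551;  (1·δV/V)² = (1×0.0414)² = 0.00172;  (-1·δT/T)² = (-1×0.0266)² = 0.000705
δn/n = √(0.00297) = 0.0545
n = 3.28 mol, so δn = 0.0545 × 3.28 = 0.179 mol.

3.28 ± 0.179 mol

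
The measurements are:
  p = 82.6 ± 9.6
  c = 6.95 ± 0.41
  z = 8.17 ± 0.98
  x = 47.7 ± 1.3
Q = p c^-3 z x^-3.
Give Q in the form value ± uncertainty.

(1.85 ± 0.475) × 10^-5

Each factor contributes (exponent × relative error)² to (δQ/Q)²:
  (1·δp/p)² = (1×0.116)² = 0.0135;  (-3·δc/c)² = (-3×0.0590)² = 0.0313;  (1·δz/z)² = (1×0.120)² = 0.0144;  (-3·δx/x)² = (-3×0.0273)² = 0.00668
δQ/Q = √(0.0659) = 0.257
Q = 1.85e-05, so δQ = 0.257 × 1.85e-05 = 4.75e-06.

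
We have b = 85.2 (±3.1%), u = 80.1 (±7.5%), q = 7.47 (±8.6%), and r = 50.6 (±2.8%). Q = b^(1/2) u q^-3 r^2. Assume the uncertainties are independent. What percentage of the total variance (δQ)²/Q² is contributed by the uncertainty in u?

(δQ/Q)² = (½·δb/b)² + (1·δu/u)² + (-3·δq/q)² + (2·δr/r)²
  b term: (0.5×0.0310)² = 0.000240
  u term: (1×0.0750)² = 0.00562
  q term: (-3×0.0860)² = 0.0666
  r term: (2×0.0280)² = 0.00314
Total = 0.0756. Share from u = 0.00562/0.0756 = 0.0744.

7.44%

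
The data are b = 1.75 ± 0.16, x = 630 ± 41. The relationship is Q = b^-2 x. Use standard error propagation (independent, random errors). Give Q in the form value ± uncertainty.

206 ± 39.9

Each factor contributes (exponent × relative error)² to (δQ/Q)²:
  (-2·δb/b)² = (-2×0.0914)² = 0.0334;  (1·δx/x)² = (1×0.0651)² = 0.00424
δQ/Q = √(0.0377) = 0.194
Q = 206, so δQ = 0.194 × 206 = 39.9.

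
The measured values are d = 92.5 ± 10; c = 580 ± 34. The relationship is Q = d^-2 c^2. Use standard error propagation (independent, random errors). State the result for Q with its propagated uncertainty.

Products/powers → add relative errors in quadrature, weighted by exponent:
  (-2·δd/d)² = (-2×0.108)² = 0.0467;  (2·δc/c)² = (2×0.0586)² = 0.0137
δQ/Q = √(0.0605) = 0.246
Q = 39.3, so δQ = 0.246 × 39.3 = 9.67.

39.3 ± 9.67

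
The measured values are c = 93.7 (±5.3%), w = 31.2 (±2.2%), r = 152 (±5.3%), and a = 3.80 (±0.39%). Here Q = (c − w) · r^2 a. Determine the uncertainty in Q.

Let u = c − w = 62.5. δu = √(δc² + δw²) = √(24.7 + 0.471) = 5.01, so δu/u = 0.0802.
Q is then a monomial in u, r, a:
δQ/Q = √((δu/u)² + (2·δr/r)² + (1·δa/a)²) = √(0.00643 + 0.0112 + 1.52e-05) = 0.133
Q = 5.49e+06, so δQ = 0.133 × 5.49e+06 = 7.3e+05.

7.3e+05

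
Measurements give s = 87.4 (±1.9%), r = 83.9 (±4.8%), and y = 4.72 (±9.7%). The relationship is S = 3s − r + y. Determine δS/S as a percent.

3.51%

For a sum/difference, combine absolute errors in quadrature:
  (3·δs)² = 24.8;  (δr)² = 16.2;  (δy)² = 0.210
δS = √(41.2) = 6.42
S = 183, so δS/S = 6.42/183 = 0.0351.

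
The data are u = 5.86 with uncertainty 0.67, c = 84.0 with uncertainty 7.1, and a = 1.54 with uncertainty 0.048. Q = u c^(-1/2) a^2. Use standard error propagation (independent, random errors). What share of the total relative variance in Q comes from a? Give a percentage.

(δQ/Q)² = (1·δu/u)² + (−½·δc/c)² + (2·δa/a)²
  u term: (1×0.114)² = 0.0131
  c term: (-0.5×0.0845)² = 0.00179
  a term: (2×0.0312)² = 0.00389
Total = 0.0187. Share from a = 0.00389/0.0187 = 0.207.

20.7%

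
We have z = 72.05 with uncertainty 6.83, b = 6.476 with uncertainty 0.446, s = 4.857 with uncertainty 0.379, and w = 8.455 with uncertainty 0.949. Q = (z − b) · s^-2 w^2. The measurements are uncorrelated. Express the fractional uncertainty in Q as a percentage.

29.3%

Let u = z − b = 65.57. δu = √(δz² + δb²) = √(46.6 + 0.199) = 6.84, so δu/u = 0.104.
Q is then a monomial in u, s, w:
δQ/Q = √((δu/u)² + (-2·δs/s)² + (2·δw/w)²) = √(0.0109 + 0.0244 + 0.0504) = 0.293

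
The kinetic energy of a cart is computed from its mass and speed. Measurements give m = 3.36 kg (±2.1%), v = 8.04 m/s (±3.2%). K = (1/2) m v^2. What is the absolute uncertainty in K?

7.31 J

Relative error in a monomial: (δK/K)² = Σ (nᵢ · δxᵢ/xᵢ)².
  (1·δm/m)² = (1×0.0210)² = 0.000441;  (2·δv/v)² = (2×0.0320)² = 0.00410
δK/K = √(0.00454) = 0.0674
K = 109 J, so δK = 0.0674 × 109 = 7.31 J.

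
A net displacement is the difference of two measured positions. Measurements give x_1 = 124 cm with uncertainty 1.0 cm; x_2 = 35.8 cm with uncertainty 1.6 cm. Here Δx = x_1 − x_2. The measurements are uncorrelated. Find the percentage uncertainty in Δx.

2.14%

Sums and differences: (δΔx)² = Σ (cᵢ δxᵢ)².
  (δx_1)² = 1.00;  (δx_2)² = 2.56
δΔx = √(3.56) = 1.89 cm
Δx = 88.2 cm, so δΔx/Δx = 1.89/88.2 = 0.0214.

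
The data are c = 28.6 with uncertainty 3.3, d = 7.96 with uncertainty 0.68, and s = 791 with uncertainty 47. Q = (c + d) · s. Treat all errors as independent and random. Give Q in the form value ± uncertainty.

28900 ± 3170

Let u = c + d = 36.6. δu = √(δc² + δd²) = √(10.9 + 0.462) = 3.37, so δu/u = 0.0922.
Q is then a monomial in u, s:
δQ/Q = √((δu/u)² + (1·δs/s)²) = √(0.00849 + 0.00353) = 0.110
Q = 28900, so δQ = 0.110 × 28900 = 3170.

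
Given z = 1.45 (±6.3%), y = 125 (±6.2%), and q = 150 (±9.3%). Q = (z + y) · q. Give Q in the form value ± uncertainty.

19000 ± 2110

Let u = z + y = 126. δu = √(δz² + δy²) = √(0.00834 + 60.1) = 7.75, so δu/u = 0.0613.
Q is then a monomial in u, q:
δQ/Q = √((δu/u)² + (1·δq/q)²) = √(0.00376 + 0.00865) = 0.111
Q = 19000, so δQ = 0.111 × 19000 = 2110.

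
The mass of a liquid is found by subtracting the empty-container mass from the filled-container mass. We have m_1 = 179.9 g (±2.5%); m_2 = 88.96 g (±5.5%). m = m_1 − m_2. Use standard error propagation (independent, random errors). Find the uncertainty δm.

6.65 g

For a sum/difference, combine absolute errors in quadrature:
  (δm_1)² = 20.2;  (δm_2)² = 23.9
δm = √(44.2) = 6.65 g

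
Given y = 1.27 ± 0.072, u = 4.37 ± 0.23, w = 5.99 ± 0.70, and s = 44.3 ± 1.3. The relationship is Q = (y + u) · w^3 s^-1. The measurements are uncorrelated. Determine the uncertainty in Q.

9.70

Let h = y + u = 5.64. δh = √(δy² + δu²) = √(0.00518 + 0.0529) = 0.241, so δh/h = 0.0427.
Q is then a monomial in h, w, s:
δQ/Q = √((δh/h)² + (3·δw/w)² + (-1·δs/s)²) = √(0.00183 + 0.123 + 0.000861) = 0.354
Q = 27.4, so δQ = 0.354 × 27.4 = 9.70.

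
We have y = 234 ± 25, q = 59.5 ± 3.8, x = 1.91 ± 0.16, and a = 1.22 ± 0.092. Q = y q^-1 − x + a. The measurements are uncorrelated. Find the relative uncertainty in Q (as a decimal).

0.161

Let p = y·q^-1 = 3.93. δp/p = √((1·δy/y)² + (-1·δq/q)²) = √(0.0114 + 0.00408) = 0.124, so δp = 0.490.
Q = p − x + a: δQ = √(δp² + δx² + δa²) = √(0.240 + 0.0256 + 0.00846) = 0.523
Q = 3.24, so δQ/Q = 0.523/3.24 = 0.161.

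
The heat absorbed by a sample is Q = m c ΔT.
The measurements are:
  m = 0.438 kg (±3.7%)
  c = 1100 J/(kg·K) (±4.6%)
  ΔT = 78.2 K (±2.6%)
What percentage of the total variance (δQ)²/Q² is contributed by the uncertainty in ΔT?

16.2%

(δQ/Q)² = (1·δm/m)² + (1·δc/c)² + (1·δΔT/ΔT)²
  m term: (1×0.0370)² = 0.00137
  c term: (1×0.0460)² = 0.00212
  ΔT term: (1×0.0260)² = 0.000676
Total = 0.00416. Share from ΔT = 0.000676/0.00416 = 0.162.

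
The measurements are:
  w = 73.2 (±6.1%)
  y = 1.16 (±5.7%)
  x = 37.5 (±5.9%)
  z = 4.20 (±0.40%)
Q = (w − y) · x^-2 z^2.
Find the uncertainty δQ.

Let u = w − y = 72.0. δu = √(δw² + δy²) = √(19.9 + 0.00437) = 4.47, so δu/u = 0.0620.
Q is then a monomial in u, x, z:
δQ/Q = √((δu/u)² + (-2·δx/x)² + (2·δz/z)²) = √(0.00384 + 0.0139 + 6.4e-05) = 0.134
Q = 0.904, so δQ = 0.134 × 0.904 = 0.121.

0.121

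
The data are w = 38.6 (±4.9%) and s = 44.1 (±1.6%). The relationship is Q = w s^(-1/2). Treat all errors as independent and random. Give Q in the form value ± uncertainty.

Q is a product of powers, so relative uncertainties combine in quadrature:
  (1·δw/w)² = (1×0.0490)² = 0.00240;  (−½·δs/s)² = (-0.5×0.0160)² = 6.4e-05
δQ/Q = √(0.00247) = 0.0496
Q = 5.81, so δQ = 0.0496 × 5.81 = 0.289.

5.81 ± 0.289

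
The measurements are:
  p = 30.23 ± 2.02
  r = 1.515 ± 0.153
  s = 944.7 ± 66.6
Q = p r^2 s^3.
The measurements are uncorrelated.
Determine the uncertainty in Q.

Each factor contributes (exponent × relative error)² to (δQ/Q)²:
  (1·δp/p)² = (1×0.0668)² = 0.00447;  (2·δr/r)² = (2×0.101)² = 0.0408;  (3·δs/s)² = (3×0.0705)² = 0.0447
δQ/Q = √(0.0900) = 0.300
Q = 5.85e+10, so δQ = 0.300 × 5.85e+10 = 1.75e+10.

1.75e+10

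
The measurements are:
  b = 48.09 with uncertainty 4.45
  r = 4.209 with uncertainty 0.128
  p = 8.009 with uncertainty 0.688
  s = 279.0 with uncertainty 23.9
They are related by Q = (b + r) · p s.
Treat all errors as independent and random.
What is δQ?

Let u = b + r = 52.30. δu = √(δb² + δr²) = √(19.8 + 0.0164) = 4.45, so δu/u = 0.0851.
Q is then a monomial in u, p, s:
δQ/Q = √((δu/u)² + (1·δp/p)² + (1·δs/s)²) = √(0.00725 + 0.00738 + 0.00734) = 0.148
Q = 116900, so δQ = 0.148 × 116900 = 17300.

17300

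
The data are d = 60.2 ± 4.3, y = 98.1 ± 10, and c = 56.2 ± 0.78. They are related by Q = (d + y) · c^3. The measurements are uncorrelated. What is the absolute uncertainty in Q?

Let u = d + y = 158. δu = √(δd² + δy²) = √(18.5 + 100) = 10.9, so δu/u = 0.0688.
Q is then a monomial in u, c:
δQ/Q = √((δu/u)² + (3·δc/c)²) = √(0.00473 + 0.00173) = 0.0804
Q = 2.81e+07, so δQ = 0.0804 × 2.81e+07 = 2.26e+06.

2.26e+06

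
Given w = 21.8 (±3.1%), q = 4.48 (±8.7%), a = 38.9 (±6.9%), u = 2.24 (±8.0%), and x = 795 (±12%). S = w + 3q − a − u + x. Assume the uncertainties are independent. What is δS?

S is a linear combination, so absolute uncertainties add in quadrature:
  (δw)² = 0.457;  (3·δq)² = 1.37;  (δa)² = 7.20;  (δu)² = 0.0321;  (δx)² = 9100
δS = √(9110) = 95.4

95.4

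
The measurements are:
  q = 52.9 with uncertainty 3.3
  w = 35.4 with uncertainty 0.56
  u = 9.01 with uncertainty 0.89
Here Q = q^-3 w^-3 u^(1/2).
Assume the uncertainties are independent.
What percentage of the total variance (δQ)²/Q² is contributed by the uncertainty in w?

(δQ/Q)² = (-3·δq/q)² + (-3·δw/w)² + (½·δu/u)²
  q term: (-3×0.0624)² = 0.0350
  w term: (-3×0.0158)² = 0.00225
  u term: (0.5×0.0988)² = 0.00244
Total = 0.0397. Share from w = 0.00225/0.0397 = 0.0567.

5.67%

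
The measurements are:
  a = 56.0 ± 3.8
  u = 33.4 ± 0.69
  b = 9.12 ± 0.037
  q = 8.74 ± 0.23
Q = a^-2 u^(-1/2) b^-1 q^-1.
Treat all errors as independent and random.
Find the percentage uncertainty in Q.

13.9%

Products/powers → add relative errors in quadrature, weighted by exponent:
  (-2·δa/a)² = (-2×0.0679)² = 0.0184;  (−½·δu/u)² = (-0.5×0.0207)² = 0.000107;  (-1·δb/b)² = (-1×0.00406)² = 1.65e-05;  (-1·δq/q)² = (-1×0.0263)² = 0.000693
δQ/Q = √(0.0192) = 0.139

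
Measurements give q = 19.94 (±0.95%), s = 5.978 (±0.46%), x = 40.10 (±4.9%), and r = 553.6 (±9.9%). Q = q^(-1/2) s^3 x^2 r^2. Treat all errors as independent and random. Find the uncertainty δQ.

Products/powers → add relative errors in quadrature, weighted by exponent:
  (−½·δq/q)² = (-0.5×0.00950)² = 2.26e-05;  (3·δs/s)² = (3×0.00460)² = 0.000190;  (2·δx/x)² = (2×0.0490)² = 0.00960;  (2·δr/r)² = (2×0.0990)² = 0.0392
δQ/Q = √(0.0490) = 0.221
Q = 2.358e+10, so δQ = 0.221 × 2.358e+10 = 5.22e+09.

5.22e+09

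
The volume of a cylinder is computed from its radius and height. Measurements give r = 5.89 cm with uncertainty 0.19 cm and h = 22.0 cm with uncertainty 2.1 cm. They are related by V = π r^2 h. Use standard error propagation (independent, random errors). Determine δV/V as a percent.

11.5%

Since V is a product/quotient, work with relative uncertainties:
  (2·δr/r)² = (2×0.0323)² = 0.00416;  (1·δh/h)² = (1×0.0955)² = 0.00911
δV/V = √(0.0133) = 0.115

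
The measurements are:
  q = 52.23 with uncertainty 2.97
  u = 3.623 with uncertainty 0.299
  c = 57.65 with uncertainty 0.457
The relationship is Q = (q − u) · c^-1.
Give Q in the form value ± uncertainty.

0.8431 ± 0.0522

Let w = q − u = 48.61. δw = √(δq² + δu²) = √(8.82 + 0.0894) = 2.99, so δw/w = 0.0614.
Q is then a monomial in w, c:
δQ/Q = √((δw/w)² + (-1·δc/c)²) = √(0.00377 + 6.28e-05) = 0.0619
Q = 0.8431, so δQ = 0.0619 × 0.8431 = 0.0522.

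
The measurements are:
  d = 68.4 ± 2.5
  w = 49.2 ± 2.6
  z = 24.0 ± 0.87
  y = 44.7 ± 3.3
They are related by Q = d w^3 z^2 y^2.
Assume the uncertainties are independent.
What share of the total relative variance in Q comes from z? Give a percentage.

9.82%

(δQ/Q)² = (1·δd/d)² + (3·δw/w)² + (2·δz/z)² + (2·δy/y)²
  d term: (1×0.0365)² = 0.00134
  w term: (3×0.0528)² = 0.0251
  z term: (2×0.0362)² = 0.00526
  y term: (2×0.0738)² = 0.0218
Total = 0.0535. Share from z = 0.00526/0.0535 = 0.0982.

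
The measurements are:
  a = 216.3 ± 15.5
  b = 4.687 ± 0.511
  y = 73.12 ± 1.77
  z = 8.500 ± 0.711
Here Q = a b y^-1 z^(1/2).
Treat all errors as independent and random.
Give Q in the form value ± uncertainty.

40.42 ± 5.62

Each factor contributes (exponent × relative error)² to (δQ/Q)²:
  (1·δa/a)² = (1×0.0717)² = 0.00514;  (1·δb/b)² = (1×0.109)² = 0.0119;  (-1·δy/y)² = (-1×0.0242)² = 0.000586;  (½·δz/z)² = (0.5×0.0836)² = 0.00175
δQ/Q = √(0.0194) = 0.139
Q = 40.42, so δQ = 0.139 × 40.42 = 5.62.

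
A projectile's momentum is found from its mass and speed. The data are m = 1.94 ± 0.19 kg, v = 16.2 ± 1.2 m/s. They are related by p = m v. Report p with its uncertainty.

31.4 ± 3.86 kg·m/s

p is a product of powers, so relative uncertainties combine in quadrature:
  (1·δm/m)² = (1×0.0979)² = 0.00959;  (1·δv/v)² = (1×0.0741)² = 0.00549
δp/p = √(0.0151) = 0.123
p = 31.4 kg·m/s, so δp = 0.123 × 31.4 = 3.86 kg·m/s.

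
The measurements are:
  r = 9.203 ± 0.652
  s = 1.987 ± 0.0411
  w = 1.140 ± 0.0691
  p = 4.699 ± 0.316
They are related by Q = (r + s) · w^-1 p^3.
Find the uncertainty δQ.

Let u = r + s = 11.19. δu = √(δr² + δs²) = √(0.425 + 0.00169) = 0.653, so δu/u = 0.0584.
Q is then a monomial in u, w, p:
δQ/Q = √((δu/u)² + (-1·δw/w)² + (3·δp/p)²) = √(0.00341 + 0.00367 + 0.0407) = 0.219
Q = 1018, so δQ = 0.219 × 1018 = 223.

223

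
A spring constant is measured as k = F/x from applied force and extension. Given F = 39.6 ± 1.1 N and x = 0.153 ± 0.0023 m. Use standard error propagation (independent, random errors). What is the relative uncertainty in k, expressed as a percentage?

3.16%

Products/powers → add relative errors in quadrature, weighted by exponent:
  (1·δF/F)² = (1×0.0278)² = 0.000772;  (-1·δx/x)² = (-1×0.0150)² = 0.000226
δk/k = √(0.000998) = 0.0316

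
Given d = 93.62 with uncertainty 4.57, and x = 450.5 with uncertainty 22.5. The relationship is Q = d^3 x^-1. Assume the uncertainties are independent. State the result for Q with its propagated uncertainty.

1821 ± 282

Since Q is a product/quotient, work with relative uncertainties:
  (3·δd/d)² = (3×0.0488)² = 0.0214;  (-1·δx/x)² = (-1×0.0499)² = 0.00249
δQ/Q = √(0.0239) = 0.155
Q = 1821, so δQ = 0.155 × 1821 = 282.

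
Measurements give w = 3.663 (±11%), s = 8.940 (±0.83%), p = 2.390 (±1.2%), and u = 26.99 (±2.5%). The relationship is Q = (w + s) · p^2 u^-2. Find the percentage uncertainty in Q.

6.43%

Let h = w + s = 12.60. δh = √(δw² + δs²) = √(0.162 + 0.00551) = 0.410, so δh/h = 0.0325.
Q is then a monomial in h, p, u:
δQ/Q = √((δh/h)² + (2·δp/p)² + (-2·δu/u)²) = √(0.00106 + 0.000576 + 0.00250) = 0.0643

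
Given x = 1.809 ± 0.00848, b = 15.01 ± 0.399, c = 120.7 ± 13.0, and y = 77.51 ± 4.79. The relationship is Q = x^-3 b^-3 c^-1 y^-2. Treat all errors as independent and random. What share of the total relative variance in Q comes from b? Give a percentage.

19.0%

(δQ/Q)² = (-3·δx/x)² + (-3·δb/b)² + (-1·δc/c)² + (-2·δy/y)²
  x term: (-3×0.00469)² = 0.000198
  b term: (-3×0.0266)² = 0.00636
  c term: (-1×0.108)² = 0.0116
  y term: (-2×0.0618)² = 0.0153
Total = 0.0334. Share from b = 0.00636/0.0334 = 0.190.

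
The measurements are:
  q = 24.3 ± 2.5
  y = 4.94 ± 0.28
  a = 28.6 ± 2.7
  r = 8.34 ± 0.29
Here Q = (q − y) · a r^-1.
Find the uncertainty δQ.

10.9

Let u = q − y = 19.4. δu = √(δq² + δy²) = √(6.25 + 0.0784) = 2.52, so δu/u = 0.130.
Q is then a monomial in u, a, r:
δQ/Q = √((δu/u)² + (1·δa/a)² + (-1·δr/r)²) = √(0.0169 + 0.00891 + 0.00121) = 0.164
Q = 66.4, so δQ = 0.164 × 66.4 = 10.9.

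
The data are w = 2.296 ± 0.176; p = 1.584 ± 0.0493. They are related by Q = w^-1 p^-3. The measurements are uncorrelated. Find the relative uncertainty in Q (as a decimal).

Since Q is a product/quotient, work with relative uncertainties:
  (-1·δw/w)² = (-1×0.0767)² = 0.00588;  (-3·δp/p)² = (-3×0.0311)² = 0.00872
δQ/Q = √(0.0146) = 0.121

0.121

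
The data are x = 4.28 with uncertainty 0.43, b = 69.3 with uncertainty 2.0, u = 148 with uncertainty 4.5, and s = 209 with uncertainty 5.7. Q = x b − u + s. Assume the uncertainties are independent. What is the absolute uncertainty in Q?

31.8

Let p = x·b = 297. δp/p = √((1·δx/x)² + (1·δb/b)²) = √(0.0101 + 0.000833) = 0.105, so δp = 31.0.
Q = p − u + s: δQ = √(δp² + δu² + δs²) = √(961 + 20.2 + 32.5) = 31.8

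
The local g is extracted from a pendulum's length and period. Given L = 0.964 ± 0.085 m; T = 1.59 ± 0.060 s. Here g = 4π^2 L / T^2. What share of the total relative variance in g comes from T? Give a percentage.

42.3%

(δg/g)² = (1·δL/L)² + (-2·δT/T)²
  L term: (1×0.0882)² = 0.00777
  T term: (-2×0.0377)² = 0.00570
Total = 0.0135. Share from T = 0.00570/0.0135 = 0.423.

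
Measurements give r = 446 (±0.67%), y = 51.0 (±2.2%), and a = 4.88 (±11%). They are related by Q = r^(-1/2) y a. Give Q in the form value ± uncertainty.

Products/powers → add relative errors in quadrature, weighted by exponent:
  (−½·δr/r)² = (-0.5×0.00670)² = 1.12e-05;  (1·δy/y)² = (1×0.0220)² = 0.000484;  (1·δa/a)² = (1×0.110)² = 0.0121
δQ/Q = √(0.0126) = 0.112
Q = 11.8, so δQ = 0.112 × 11.8 = 1.32.

11.8 ± 1.32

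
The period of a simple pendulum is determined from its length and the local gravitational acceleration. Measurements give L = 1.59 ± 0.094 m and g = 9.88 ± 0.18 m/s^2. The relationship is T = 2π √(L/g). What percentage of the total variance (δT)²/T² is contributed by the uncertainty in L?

(δT/T)² = (½·δL/L)² + (−½·δg/g)²
  L term: (0.5×0.0591)² = 0.000874
  g term: (-0.5×0.0182)² = 8.3e-05
Total = 0.000957. Share from L = 0.000874/0.000957 = 0.913.

91.3%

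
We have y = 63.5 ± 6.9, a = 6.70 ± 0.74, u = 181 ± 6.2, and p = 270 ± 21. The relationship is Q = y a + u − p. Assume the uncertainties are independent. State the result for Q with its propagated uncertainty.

Let w = y·a = 425. δw/w = √((1·δy/y)² + (1·δa/a)²) = √(0.0118 + 0.0122) = 0.155, so δw = 65.9.
Q = w + u − p: δQ = √(δw² + δu² + δp²) = √(4350 + 38.4 + 441) = 69.5
Q = 336.

336 ± 69.5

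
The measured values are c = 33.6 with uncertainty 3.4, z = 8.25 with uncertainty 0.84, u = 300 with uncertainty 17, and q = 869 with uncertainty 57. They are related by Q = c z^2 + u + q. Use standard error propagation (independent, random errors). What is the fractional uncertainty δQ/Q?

Let p = c·z^2 = 2290. δp/p = √((1·δc/c)² + (2·δz/z)²) = √(0.0102 + 0.0415) = 0.227, so δp = 520.
Q = p + u + q: δQ = √(δp² + δu² + δq²) = √(2.7e+05 + 289 + 3250) = 523
Q = 3460, so δQ/Q = 523/3460 = 0.151.

0.151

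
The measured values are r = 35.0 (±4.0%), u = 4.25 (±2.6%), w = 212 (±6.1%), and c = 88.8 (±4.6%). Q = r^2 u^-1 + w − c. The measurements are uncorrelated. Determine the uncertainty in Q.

27.8

Let p = r^2·u^-1 = 288. δp/p = √((2·δr/r)² + (-1·δu/u)²) = √(0.00640 + 0.000676) = 0.0841, so δp = 24.2.
Q = p + w − c: δQ = √(δp² + δw² + δc²) = √(588 + 167 + 16.7) = 27.8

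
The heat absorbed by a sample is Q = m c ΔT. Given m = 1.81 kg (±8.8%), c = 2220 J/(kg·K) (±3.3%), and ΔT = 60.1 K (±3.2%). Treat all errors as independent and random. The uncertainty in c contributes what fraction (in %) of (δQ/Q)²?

(δQ/Q)² = (1·δm/m)² + (1·δc/c)² + (1·δΔT/ΔT)²
  m term: (1×0.0880)² = 0.00774
  c term: (1×0.0330)² = 0.00109
  ΔT term: (1×0.0320)² = 0.00102
Total = 0.00986. Share from c = 0.00109/0.00986 = 0.110.

11.0%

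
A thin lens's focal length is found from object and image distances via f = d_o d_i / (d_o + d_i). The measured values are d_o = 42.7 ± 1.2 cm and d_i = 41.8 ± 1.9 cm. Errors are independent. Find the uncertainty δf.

0.567 cm

∂f/∂d_o = (d_i/(d_o+d_i))² = 0.245;  ∂f/∂d_i = (d_o/(d_o+d_i))² = 0.255
δf = √((∂f/∂d_o · δd_o)² + (∂f/∂d_i · δd_i)²) = √(0.0862 + 0.235) = 0.567 cm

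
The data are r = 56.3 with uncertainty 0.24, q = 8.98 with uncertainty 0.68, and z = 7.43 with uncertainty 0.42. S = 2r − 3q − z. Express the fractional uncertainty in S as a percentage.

Each term contributes (cᵢ δxᵢ)² to (δS)²:
  (2·δr)² = 0.230;  (3·δq)² = 4.16;  (δz)² = 0.176
δS = √(4.57) = 2.14
S = 78.2, so δS/S = 2.14/78.2 = 0.0273.

2.73%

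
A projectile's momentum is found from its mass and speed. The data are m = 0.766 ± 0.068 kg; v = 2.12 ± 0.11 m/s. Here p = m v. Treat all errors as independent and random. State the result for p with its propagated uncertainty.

1.62 ± 0.167 kg·m/s

p is a product of powers, so relative uncertainties combine in quadrature:
  (1·δm/m)² = (1×0.0888)² = 0.00788;  (1·δv/v)² = (1×0.0519)² = 0.00269
δp/p = √(0.0106) = 0.103
p = 1.62 kg·m/s, so δp = 0.103 × 1.62 = 0.167 kg·m/s.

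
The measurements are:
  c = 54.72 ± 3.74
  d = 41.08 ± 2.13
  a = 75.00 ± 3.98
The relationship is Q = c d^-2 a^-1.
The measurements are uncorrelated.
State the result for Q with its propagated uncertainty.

Each factor contributes (exponent × relative error)² to (δQ/Q)²:
  (1·δc/c)² = (1×0.0683)² = 0.00467;  (-2·δd/d)² = (-2×0.0519)² = 0.0108;  (-1·δa/a)² = (-1×0.0531)² = 0.00282
δQ/Q = √(0.0182) = 0.135
Q = 0.0004323, so δQ = 0.135 × 0.0004323 = 5.84e-05.

(4.323 ± 0.584) × 10^-4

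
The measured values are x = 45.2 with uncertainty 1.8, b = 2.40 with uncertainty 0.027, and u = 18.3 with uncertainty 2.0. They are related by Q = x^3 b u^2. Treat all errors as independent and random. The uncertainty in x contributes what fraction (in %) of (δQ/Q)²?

(δQ/Q)² = (3·δx/x)² + (1·δb/b)² + (2·δu/u)²
  x term: (3×0.0398)² = 0.0143
  b term: (1×0.0112)² = 0.000127
  u term: (2×0.109)² = 0.0478
Total = 0.0622. Share from x = 0.0143/0.0622 = 0.230.

23.0%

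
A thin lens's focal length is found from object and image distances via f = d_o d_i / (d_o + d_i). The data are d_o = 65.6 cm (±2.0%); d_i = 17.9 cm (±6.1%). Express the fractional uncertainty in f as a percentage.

∂f/∂d_o = (d_i/(d_o+d_i))² = 0.0460;  ∂f/∂d_i = (d_o/(d_o+d_i))² = 0.617
δf = √((∂f/∂d_o · δd_o)² + (∂f/∂d_i · δd_i)²) = √(0.00364 + 0.454) = 0.677 cm
f = 14.1 cm, so δf/f = 0.677/14.1 = 0.0481.

4.81%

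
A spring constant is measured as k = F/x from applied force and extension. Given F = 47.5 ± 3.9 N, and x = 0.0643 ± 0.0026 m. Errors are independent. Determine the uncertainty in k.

k is a product of powers, so relative uncertainties combine in quadrature:
  (1·δF/F)² = (1×0.0821)² = 0.00674;  (-1·δx/x)² = (-1×0.0404)² = 0.00164
δk/k = √(0.00838) = 0.0915
k = 739 N/m, so δk = 0.0915 × 739 = 67.6 N/m.

67.6 N/m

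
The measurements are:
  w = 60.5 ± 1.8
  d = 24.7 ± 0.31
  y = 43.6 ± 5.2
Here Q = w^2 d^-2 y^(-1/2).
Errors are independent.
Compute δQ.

Products/powers → add relative errors in quadrature, weighted by exponent:
  (2·δw/w)² = (2×0.0298)² = 0.00354;  (-2·δd/d)² = (-2×0.0126)² = 0.000630;  (−½·δy/y)² = (-0.5×0.119)² = 0.00356
δQ/Q = √(0.00773) = 0.0879
Q = 0.909, so δQ = 0.0879 × 0.909 = 0.0799.

0.0799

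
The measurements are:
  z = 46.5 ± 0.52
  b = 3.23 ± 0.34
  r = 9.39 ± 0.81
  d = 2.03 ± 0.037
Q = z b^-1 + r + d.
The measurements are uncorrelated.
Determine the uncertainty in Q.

1.73

Let p = z·b^-1 = 14.4. δp/p = √((1·δz/z)² + (-1·δb/b)²) = √(0.000125 + 0.0111) = 0.106, so δp = 1.52.
Q = p + r + d: δQ = √(δp² + δr² + δd²) = √(2.32 + 0.656 + 0.00137) = 1.73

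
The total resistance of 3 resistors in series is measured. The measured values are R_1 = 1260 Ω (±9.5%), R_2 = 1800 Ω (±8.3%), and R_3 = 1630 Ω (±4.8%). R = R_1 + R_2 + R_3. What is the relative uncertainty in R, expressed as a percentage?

Sums and differences: (δR)² = Σ (cᵢ δxᵢ)².
  (δR_1)² = 14300;  (δR_2)² = 22300;  (δR_3)² = 6120
δR = √(42800) = 207 Ω
R = 4690 Ω, so δR/R = 207/4690 = 0.0441.

4.41%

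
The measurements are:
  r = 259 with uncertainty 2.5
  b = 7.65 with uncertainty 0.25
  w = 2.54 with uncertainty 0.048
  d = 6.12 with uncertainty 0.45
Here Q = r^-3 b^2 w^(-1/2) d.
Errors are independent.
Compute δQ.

Each factor contributes (exponent × relative error)² to (δQ/Q)²:
  (-3·δr/r)² = (-3×0.00965)² = 0.000839;  (2·δb/b)² = (2×0.0327)² = 0.00427;  (−½·δw/w)² = (-0.5×0.0189)² = 8.93e-05;  (1·δd/d)² = (1×0.0735)² = 0.00541
δQ/Q = √(0.0106) = 0.103
Q = 1.29e-05, so δQ = 0.103 × 1.29e-05 = 1.33e-06.

1.33e-06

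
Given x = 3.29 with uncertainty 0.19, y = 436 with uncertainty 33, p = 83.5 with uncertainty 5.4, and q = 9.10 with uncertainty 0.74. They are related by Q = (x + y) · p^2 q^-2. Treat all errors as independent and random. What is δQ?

Let u = x + y = 439. δu = √(δx² + δy²) = √(0.0361 + 1090) = 33.0, so δu/u = 0.0751.
Q is then a monomial in u, p, q:
δQ/Q = √((δu/u)² + (2·δp/p)² + (-2·δq/q)²) = √(0.00564 + 0.0167 + 0.0265) = 0.221
Q = 37000, so δQ = 0.221 × 37000 = 8170.

8170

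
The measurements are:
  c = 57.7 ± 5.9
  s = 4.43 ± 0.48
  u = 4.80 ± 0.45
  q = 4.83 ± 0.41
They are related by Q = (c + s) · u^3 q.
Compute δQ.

Let w = c + s = 62.1. δw = √(δc² + δs²) = √(34.8 + 0.230) = 5.92, so δw/w = 0.0953.
Q is then a monomial in w, u, q:
δQ/Q = √((δw/w)² + (3·δu/u)² + (1·δq/q)²) = √(0.00908 + 0.0791 + 0.00721) = 0.309
Q = 33200, so δQ = 0.309 × 33200 = 10200.

10200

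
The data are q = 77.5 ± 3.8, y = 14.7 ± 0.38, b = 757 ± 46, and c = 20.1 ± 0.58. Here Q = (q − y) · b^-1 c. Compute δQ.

0.151

Let u = q − y = 62.8. δu = √(δq² + δy²) = √(14.4 + 0.144) = 3.82, so δu/u = 0.0608.
Q is then a monomial in u, b, c:
δQ/Q = √((δu/u)² + (-1·δb/b)² + (1·δc/c)²) = √(0.00370 + 0.00369 + 0.000833) = 0.0907
Q = 1.67, so δQ = 0.0907 × 1.67 = 0.151.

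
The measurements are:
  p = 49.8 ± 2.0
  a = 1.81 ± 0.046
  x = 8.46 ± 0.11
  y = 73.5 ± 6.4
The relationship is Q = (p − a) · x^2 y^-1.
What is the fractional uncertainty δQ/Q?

Let u = p − a = 48.0. δu = √(δp² + δa²) = √(4.00 + 0.00212) = 2.00, so δu/u = 0.0417.
Q is then a monomial in u, x, y:
δQ/Q = √((δu/u)² + (2·δx/x)² + (-1·δy/y)²) = √(0.00174 + 0.000676 + 0.00758) = 0.1000

0.1000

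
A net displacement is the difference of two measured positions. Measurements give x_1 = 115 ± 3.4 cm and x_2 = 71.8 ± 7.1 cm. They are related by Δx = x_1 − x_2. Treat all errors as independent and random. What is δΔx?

Each term contributes (cᵢ δxᵢ)² to (δΔx)²:
  (δx_1)² = 11.6;  (δx_2)² = 50.4
δΔx = √(62.0) = 7.87 cm

7.87 cm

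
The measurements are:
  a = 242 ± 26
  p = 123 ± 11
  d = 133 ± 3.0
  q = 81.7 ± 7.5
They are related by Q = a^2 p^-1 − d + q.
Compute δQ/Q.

0.262

Let w = a^2·p^-1 = 476. δw/w = √((2·δa/a)² + (-1·δp/p)²) = √(0.0462 + 0.00800) = 0.233, so δw = 111.
Q = w − d + q: δQ = √(δw² + δd² + δq²) = √(12300 + 9.00 + 56.2) = 111
Q = 425, so δQ/Q = 111/425 = 0.262.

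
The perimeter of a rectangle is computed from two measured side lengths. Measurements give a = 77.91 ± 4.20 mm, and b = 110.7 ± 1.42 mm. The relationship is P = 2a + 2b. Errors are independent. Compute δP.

Sums and differences: (δP)² = Σ (cᵢ δxᵢ)².
  (2·δa)² = 70.6;  (2·δb)² = 8.07
δP = √(78.6) = 8.87 mm

8.87 mm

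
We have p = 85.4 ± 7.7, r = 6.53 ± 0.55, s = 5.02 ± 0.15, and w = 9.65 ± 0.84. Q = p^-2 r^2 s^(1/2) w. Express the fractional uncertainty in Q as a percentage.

Since Q is a product/quotient, work with relative uncertainties:
  (-2·δp/p)² = (-2×0.0902)² = 0.0325;  (2·δr/r)² = (2×0.0842)² = 0.0284;  (½·δs/s)² = (0.5×0.0299)² = 0.000223;  (1·δw/w)² = (1×0.0870)² = 0.00758
δQ/Q = √(0.0687) = 0.262

26.2%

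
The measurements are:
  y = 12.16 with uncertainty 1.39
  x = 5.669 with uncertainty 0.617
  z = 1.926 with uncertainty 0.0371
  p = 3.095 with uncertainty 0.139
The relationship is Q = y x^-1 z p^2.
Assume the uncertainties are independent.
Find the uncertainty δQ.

7.23

Since Q is a product/quotient, work with relative uncertainties:
  (1·δy/y)² = (1×0.114)² = 0.0131;  (-1·δx/x)² = (-1×0.109)² = 0.0118;  (1·δz/z)² = (1×0.0193)² = 0.000371;  (2·δp/p)² = (2×0.0449)² = 0.00807
δQ/Q = √(0.0334) = 0.183
Q = 39.57, so δQ = 0.183 × 39.57 = 7.23.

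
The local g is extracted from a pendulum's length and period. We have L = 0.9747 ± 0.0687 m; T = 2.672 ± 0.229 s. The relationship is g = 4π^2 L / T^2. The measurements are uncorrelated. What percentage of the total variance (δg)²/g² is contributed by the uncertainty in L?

(δg/g)² = (1·δL/L)² + (-2·δT/T)²
  L term: (1×0.0705)² = 0.00497
  T term: (-2×0.0857)² = 0.0294
Total = 0.0343. Share from L = 0.00497/0.0343 = 0.145.

14.5%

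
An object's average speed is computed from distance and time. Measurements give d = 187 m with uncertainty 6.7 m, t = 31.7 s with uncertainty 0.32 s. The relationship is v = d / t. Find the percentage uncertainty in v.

Since v is a product/quotient, work with relative uncertainties:
  (1·δd/d)² = (1×0.0358)² = 0.00128;  (-1·δt/t)² = (-1×0.0101)² = 0.000102
δv/v = √(0.00139) = 0.0372

3.72%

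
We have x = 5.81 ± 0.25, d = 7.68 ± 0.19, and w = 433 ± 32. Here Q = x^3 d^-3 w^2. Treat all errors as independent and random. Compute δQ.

17000

Q is a product of powers, so relative uncertainties combine in quadrature:
  (3·δx/x)² = (3×0.0430)² = 0.0167;  (-3·δd/d)² = (-3×0.0247)² = 0.00551;  (2·δw/w)² = (2×0.0739)² = 0.0218
δQ/Q = √(0.0440) = 0.210
Q = 81200, so δQ = 0.210 × 81200 = 17000.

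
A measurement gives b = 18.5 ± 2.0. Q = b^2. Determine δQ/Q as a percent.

For a monomial Q ∝ b^2, fractional errors add in quadrature:
  (2·δb/b)² = (2×0.108)² = 0.0467
δQ/Q = √(0.0467) = 0.216

21.6%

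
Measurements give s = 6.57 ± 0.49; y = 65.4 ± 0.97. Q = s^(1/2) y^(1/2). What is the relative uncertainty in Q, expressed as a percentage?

For a monomial Q ∝ s^(1/2), y^(1/2), fractional errors add in quadrature:
  (½·δs/s)² = (0.5×0.0746)² = 0.00139;  (½·δy/y)² = (0.5×0.0148)² = 5.5e-05
δQ/Q = √(0.00145) = 0.0380

3.80%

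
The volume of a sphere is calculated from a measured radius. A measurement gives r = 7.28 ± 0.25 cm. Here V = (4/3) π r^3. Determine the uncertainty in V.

Relative error in a monomial: (δV/V)² = Σ (nᵢ · δxᵢ/xᵢ)².
  (3·δr/r)² = (3×0.0343)² = 0.0106
δV/V = √(0.0106) = 0.103
V = 1620 cm^3, so δV = 0.103 × 1620 = 166 cm^3.

166 cm^3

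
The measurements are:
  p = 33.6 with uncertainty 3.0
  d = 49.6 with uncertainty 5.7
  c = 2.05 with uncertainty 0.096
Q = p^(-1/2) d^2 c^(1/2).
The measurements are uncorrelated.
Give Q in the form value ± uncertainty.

Each factor contributes (exponent × relative error)² to (δQ/Q)²:
  (−½·δp/p)² = (-0.5×0.0893)² = 0.00199;  (2·δd/d)² = (2×0.115)² = 0.0528;  (½·δc/c)² = (0.5×0.0468)² = 0.000548
δQ/Q = √(0.0554) = 0.235
Q = 608, so δQ = 0.235 × 608 = 143.

608 ± 143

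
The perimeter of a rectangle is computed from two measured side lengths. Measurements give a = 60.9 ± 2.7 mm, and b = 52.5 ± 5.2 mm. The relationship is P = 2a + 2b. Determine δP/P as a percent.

For a sum/difference, combine absolute errors in quadrature:
  (2·δa)² = 29.2;  (2·δb)² = 108
δP = √(137) = 11.7 mm
P = 227 mm, so δP/P = 11.7/227 = 0.0517.

5.17%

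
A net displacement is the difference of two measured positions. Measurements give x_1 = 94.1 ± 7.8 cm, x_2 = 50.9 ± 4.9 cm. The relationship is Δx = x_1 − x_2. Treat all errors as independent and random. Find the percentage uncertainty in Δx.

For a sum/difference, combine absolute errors in quadrature:
  (δx_1)² = 60.8;  (δx_2)² = 24.0
δΔx = √(84.8) = 9.21 cm
Δx = 43.2 cm, so δΔx/Δx = 9.21/43.2 = 0.213.

21.3%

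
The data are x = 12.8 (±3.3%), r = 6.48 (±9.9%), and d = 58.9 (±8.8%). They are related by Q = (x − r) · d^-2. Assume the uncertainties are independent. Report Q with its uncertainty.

0.00182 ± 0.000390

Let u = x − r = 6.32. δu = √(δx² + δr²) = √(0.178 + 0.412) = 0.768, so δu/u = 0.122.
Q is then a monomial in u, d:
δQ/Q = √((δu/u)² + (-2·δd/d)²) = √(0.0148 + 0.0310) = 0.214
Q = 0.00182, so δQ = 0.214 × 0.00182 = 0.000390.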